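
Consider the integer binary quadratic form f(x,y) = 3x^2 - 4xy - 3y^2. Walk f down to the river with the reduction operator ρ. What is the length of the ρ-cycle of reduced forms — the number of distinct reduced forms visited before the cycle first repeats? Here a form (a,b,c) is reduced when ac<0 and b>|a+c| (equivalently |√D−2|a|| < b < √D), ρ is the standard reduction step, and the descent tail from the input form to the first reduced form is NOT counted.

D = 52, ⌊√D⌋ = 7
descent: ρ → (-3,4,3)  [lands on river]
river: ρ → (3,2,-4)
river: ρ → (-4,6,1)
river: ρ → (1,6,-4)
river: ρ → (-4,2,3)
river: ρ → (3,4,-3)
river: ρ → (-3,2,4)
river: ρ → (4,6,-1)
river: ρ → (-1,6,4)
river: ρ → (4,2,-3)
ρ-cycle length = 10 (tail of 1 descent step not counted)

10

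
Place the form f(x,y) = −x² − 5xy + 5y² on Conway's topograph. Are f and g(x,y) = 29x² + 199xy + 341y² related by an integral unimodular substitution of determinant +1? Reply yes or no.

D₁ = 45, D₂ = 45
river cycle of f (length 2): (5, 5, -1), (-1, 5, 5)
river cycle of g (length 2): (5, 5, -1), (-1, 5, 5)
cycles coincide ⇒ equivalent

yes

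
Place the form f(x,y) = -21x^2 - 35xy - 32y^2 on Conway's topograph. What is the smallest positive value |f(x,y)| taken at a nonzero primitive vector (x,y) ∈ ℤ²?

translate: b→-7 (≡35 mod 42), so (21,35,32)→(21,-7,18)
flip: (21,-7,18)→(18,7,21)
reduced (well bottom): (18,7,21) with a≤c, −a<b≤a
well minimum |f| = |-18| = 18 (negative-definite)

18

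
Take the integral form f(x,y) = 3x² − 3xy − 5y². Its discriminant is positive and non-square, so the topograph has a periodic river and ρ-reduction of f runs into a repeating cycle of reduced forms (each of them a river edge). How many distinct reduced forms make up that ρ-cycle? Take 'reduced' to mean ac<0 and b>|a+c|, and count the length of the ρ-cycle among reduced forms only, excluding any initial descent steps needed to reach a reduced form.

D = 69, ⌊√D⌋ = 8
descent: ρ → (-5,3,3)  [lands on river]
river: ρ → (3,3,-5)
river: ρ → (-5,7,1)
river: ρ → (1,7,-5)
ρ-cycle length = 4 (tail of 1 descent step not counted)

4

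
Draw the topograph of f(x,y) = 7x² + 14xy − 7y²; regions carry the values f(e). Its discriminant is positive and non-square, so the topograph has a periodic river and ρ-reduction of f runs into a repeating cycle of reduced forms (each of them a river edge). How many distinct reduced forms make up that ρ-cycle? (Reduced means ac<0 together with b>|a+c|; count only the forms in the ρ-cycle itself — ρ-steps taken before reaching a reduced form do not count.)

D = 392, ⌊√D⌋ = 19
river: ρ → (-7,14,7)
river: ρ → (7,14,-7)
ρ-cycle length = 2 (tail of 0 descent steps not counted)

2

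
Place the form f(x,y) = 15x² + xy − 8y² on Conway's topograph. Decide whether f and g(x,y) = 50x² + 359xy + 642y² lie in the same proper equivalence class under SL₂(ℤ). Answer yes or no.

D₁ = 481, D₂ = 481
river cycle of f (length 26): (-8, 15, 8), (8, 17, -6), (-6, 19, 5), (5, 21, -2), (-2, 19, 15), (15, 11, -6), (-6, 13, 13), (13, 13, -6), (-6, 11, 15), (15, 19, -2), … (16 more)
river cycle of g (length 26): (6, 17, -8), (-8, 15, 8), (8, 17, -6), (-6, 19, 5), (5, 21, -2), (-2, 19, 15), (15, 11, -6), (-6, 13, 13), (13, 13, -6), (-6, 11, 15), … (16 more)
cycles coincide ⇒ equivalent

yes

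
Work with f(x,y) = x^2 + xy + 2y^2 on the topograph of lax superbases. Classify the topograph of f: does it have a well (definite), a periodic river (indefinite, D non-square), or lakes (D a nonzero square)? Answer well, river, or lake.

D = b²−4ac = 1² − 4·1·2 = -7
D < 0 ⇒ definite ⇒ every region one sign ⇒ single well

well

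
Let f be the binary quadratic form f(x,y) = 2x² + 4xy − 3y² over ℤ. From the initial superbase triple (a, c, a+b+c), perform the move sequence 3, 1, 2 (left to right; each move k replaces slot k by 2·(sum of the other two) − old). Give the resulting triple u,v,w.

start (2,-3,3) = (f(1,0),f(0,1),f(1,1))
replace slot 3: 2·(2+(-3)) − 3 = -5 → (2,-3,-5)
replace slot 1: 2·((-3)+(-5)) − 2 = -18 → (-18,-3,-5)
replace slot 2: 2·((-18)+(-5)) − (-3) = -43 → (-18,-43,-5)

-18,-43,-5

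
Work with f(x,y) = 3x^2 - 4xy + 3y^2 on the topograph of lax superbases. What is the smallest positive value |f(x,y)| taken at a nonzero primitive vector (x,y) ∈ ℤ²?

translate: b→2 (≡-4 mod 6), so (3,-4,3)→(3,2,2)
flip: (3,2,2)→(2,-2,3)
translate: b→2 (≡-2 mod 4), so (2,-2,3)→(2,2,3)
reduced (well bottom): (2,2,3) with a≤c, −a<b≤a
well minimum = a = 2

2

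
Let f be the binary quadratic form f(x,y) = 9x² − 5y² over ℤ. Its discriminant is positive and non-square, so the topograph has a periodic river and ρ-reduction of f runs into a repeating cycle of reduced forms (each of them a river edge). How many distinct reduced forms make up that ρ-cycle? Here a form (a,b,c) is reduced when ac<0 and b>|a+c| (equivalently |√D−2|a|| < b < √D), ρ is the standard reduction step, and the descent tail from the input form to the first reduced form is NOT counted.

D = 180, ⌊√D⌋ = 13
descent: ρ → (-5,10,4)  [lands on river]
river: ρ → (4,6,-9)
river: ρ → (-9,12,1)
river: ρ → (1,12,-9)
river: ρ → (-9,6,4)
river: ρ → (4,10,-5)
ρ-cycle length = 6 (tail of 1 descent step not counted)

6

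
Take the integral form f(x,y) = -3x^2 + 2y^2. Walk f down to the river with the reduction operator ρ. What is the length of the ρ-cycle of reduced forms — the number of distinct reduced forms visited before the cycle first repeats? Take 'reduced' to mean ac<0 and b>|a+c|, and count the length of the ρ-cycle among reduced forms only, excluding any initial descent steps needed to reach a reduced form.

D = 24, ⌊√D⌋ = 4
descent: ρ → (2,4,-1)  [lands on river]
river: ρ → (-1,4,2)
ρ-cycle length = 2 (tail of 1 descent step not counted)

2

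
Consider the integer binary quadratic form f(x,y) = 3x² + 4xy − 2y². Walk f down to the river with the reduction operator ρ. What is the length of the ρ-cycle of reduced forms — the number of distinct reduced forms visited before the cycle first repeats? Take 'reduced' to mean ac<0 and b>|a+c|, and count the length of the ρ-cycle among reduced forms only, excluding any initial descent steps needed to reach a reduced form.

D = 40, ⌊√D⌋ = 6
river: ρ → (-2,4,3)
river: ρ → (3,2,-3)
river: ρ → (-3,4,2)
river: ρ → (2,4,-3)
river: ρ → (-3,2,3)
river: ρ → (3,4,-2)
ρ-cycle length = 6 (tail of 0 descent steps not counted)

6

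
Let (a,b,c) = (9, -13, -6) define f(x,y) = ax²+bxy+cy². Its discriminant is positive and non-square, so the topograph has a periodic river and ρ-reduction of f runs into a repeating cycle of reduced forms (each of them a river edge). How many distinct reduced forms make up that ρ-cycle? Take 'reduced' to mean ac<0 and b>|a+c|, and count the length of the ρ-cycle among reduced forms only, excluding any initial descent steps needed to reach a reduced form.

D = 385, ⌊√D⌋ = 19
descent: ρ → (-6,13,9)  [lands on river]
river: ρ → (9,5,-10)
river: ρ → (-10,15,4)
river: ρ → (4,17,-6)
river: ρ → (-6,19,1)
river: ρ → (1,19,-6)
river: ρ → (-6,17,4)
river: ρ → (4,15,-10)
river: ρ → (-10,5,9)
river: ρ → (9,13,-6)
river: ρ → (-6,11,11)
river: ρ → (11,11,-6)
ρ-cycle length = 12 (tail of 1 descent step not counted)

12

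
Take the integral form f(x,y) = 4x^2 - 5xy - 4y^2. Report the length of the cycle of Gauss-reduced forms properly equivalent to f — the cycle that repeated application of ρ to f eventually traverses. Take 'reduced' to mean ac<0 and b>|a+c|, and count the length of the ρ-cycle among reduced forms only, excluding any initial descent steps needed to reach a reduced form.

D = 89, ⌊√D⌋ = 9
descent: ρ → (-4,5,4)  [lands on river]
river: ρ → (4,3,-5)
river: ρ → (-5,7,2)
river: ρ → (2,9,-1)
river: ρ → (-1,9,2)
river: ρ → (2,7,-5)
river: ρ → (-5,3,4)
river: ρ → (4,5,-4)
river: ρ → (-4,3,5)
river: ρ → (5,7,-2)
river: ρ → (-2,9,1)
river: ρ → (1,9,-2)
river: ρ → (-2,7,5)
river: ρ → (5,3,-4)
ρ-cycle length = 14 (tail of 1 descent step not counted)

14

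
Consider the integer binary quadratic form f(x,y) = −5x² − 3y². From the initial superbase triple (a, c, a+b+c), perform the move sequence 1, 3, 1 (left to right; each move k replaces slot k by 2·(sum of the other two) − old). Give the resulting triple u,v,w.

start (-5,-3,-8) = (f(1,0),f(0,1),f(1,1))
replace slot 1: 2·((-3)+(-8)) − (-5) = -17 → (-17,-3,-8)
replace slot 3: 2·((-17)+(-3)) − (-8) = -32 → (-17,-3,-32)
replace slot 1: 2·((-3)+(-32)) − (-17) = -53 → (-53,-3,-32)

-53,-3,-32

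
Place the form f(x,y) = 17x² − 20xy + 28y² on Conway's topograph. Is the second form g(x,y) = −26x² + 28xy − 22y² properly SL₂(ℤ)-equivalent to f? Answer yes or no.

D₁ = -1504, D₂ = -1504
f: translate: b→14 (≡-20 mod 34), so (17,-20,28)→(17,14,25)
f: reduced (well bottom): (17,14,25) with a≤c, −a<b≤a
g is negative-definite; reduce −g:
−g: translate: b→24 (≡-28 mod 52), so (26,-28,22)→(26,24,20)
−g: flip: (26,24,20)→(20,-24,26)
−g: translate: b→16 (≡-24 mod 40), so (20,-24,26)→(20,16,22)
−g: reduced (well bottom): (20,16,22) with a≤c, −a<b≤a
flip sign back: reduced form of g is (-20,-16,-22)
reduced forms (17, 14, 25) vs (-20, -16, -22) ⇒ inequivalent

no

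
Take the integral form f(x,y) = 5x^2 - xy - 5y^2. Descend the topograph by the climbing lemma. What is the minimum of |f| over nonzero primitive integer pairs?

descent: ρ → (-5,1,5)  [lands on river]
river: ρ → (5,9,-1)
river: ρ → (-1,9,5)
river: ρ → (5,1,-5)
river: ρ → (-5,9,1)
river: ρ → (1,9,-5)
closes: descent 1, river 6
min |a| on river = 1

1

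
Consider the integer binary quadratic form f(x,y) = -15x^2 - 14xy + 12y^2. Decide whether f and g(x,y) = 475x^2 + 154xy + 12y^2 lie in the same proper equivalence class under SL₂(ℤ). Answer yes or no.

D₁ = 916, D₂ = 916
river cycle of f (length 18): (12, 14, -15), (-15, 16, 11), (11, 28, -3), (-3, 26, 20), (20, 14, -9), (-9, 22, 12), (12, 26, -5), (-5, 24, 17), (17, 10, -12), (-12, 14, 15), … (8 more)
river cycle of g (length 18): (12, 14, -15), (-15, 16, 11), (11, 28, -3), (-3, 26, 20), (20, 14, -9), (-9, 22, 12), (12, 26, -5), (-5, 24, 17), (17, 10, -12), (-12, 14, 15), … (8 more)
cycles coincide ⇒ equivalent

yes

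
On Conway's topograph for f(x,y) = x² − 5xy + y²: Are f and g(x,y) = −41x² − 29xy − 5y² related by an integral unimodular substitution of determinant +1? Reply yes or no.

D₁ = 21, D₂ = 21
river cycle of f (length 2): (1, 3, -3), (-3, 3, 1)
river cycle of g (length 2): (1, 3, -3), (-3, 3, 1)
cycles coincide ⇒ equivalent

yes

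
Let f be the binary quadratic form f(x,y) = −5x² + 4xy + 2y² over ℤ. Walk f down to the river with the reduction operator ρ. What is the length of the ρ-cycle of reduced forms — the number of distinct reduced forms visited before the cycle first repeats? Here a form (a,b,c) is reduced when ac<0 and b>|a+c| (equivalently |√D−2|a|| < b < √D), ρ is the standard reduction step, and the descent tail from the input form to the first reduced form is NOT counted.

D = 56, ⌊√D⌋ = 7
river: ρ → (2,4,-5)
river: ρ → (-5,6,1)
river: ρ → (1,6,-5)
river: ρ → (-5,4,2)
ρ-cycle length = 4 (tail of 0 descent steps not counted)

4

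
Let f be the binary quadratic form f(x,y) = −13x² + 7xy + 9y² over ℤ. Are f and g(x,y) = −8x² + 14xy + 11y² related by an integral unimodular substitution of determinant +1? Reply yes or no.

D₁ = 517, D₂ = 548
discriminants differ ⇒ not SL₂(ℤ)-equivalent

no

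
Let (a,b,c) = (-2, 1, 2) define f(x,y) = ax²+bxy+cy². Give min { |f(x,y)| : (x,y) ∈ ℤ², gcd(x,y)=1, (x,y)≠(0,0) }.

river: ρ → (2,3,-1)
river: ρ → (-1,3,2)
river: ρ → (2,1,-2)
river: ρ → (-2,3,1)
river: ρ → (1,3,-2)
river: ρ → (-2,1,2)
closes: descent 0, river 6
min |a| on river = 1

1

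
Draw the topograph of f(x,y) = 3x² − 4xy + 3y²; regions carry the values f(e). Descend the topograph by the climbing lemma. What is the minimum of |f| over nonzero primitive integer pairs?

translate: b→2 (≡-4 mod 6), so (3,-4,3)→(3,2,2)
flip: (3,2,2)→(2,-2,3)
translate: b→2 (≡-2 mod 4), so (2,-2,3)→(2,2,3)
reduced (well bottom): (2,2,3) with a≤c, −a<b≤a
well minimum = a = 2

2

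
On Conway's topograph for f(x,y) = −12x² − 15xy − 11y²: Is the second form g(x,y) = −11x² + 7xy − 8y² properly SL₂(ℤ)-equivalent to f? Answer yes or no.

D₁ = -303, D₂ = -303
f is negative-definite; reduce −f:
−f: translate: b→-9 (≡15 mod 24), so (12,15,11)→(12,-9,8)
−f: flip: (12,-9,8)→(8,9,12)
−f: translate: b→-7 (≡9 mod 16), so (8,9,12)→(8,-7,11)
−f: reduced (well bottom): (8,-7,11) with a≤c, −a<b≤a
flip sign back: reduced form of f is (-8,7,-11)
g is negative-definite; reduce −g:
−g: flip: (11,-7,8)→(8,7,11)
−g: reduced (well bottom): (8,7,11) with a≤c, −a<b≤a
flip sign back: reduced form of g is (-8,-7,-11)
reduced forms (-8, 7, -11) vs (-8, -7, -11) ⇒ inequivalent

no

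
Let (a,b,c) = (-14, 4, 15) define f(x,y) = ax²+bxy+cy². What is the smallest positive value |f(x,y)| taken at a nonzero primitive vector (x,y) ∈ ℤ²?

river: ρ → (15,26,-3)
river: ρ → (-3,28,6)
river: ρ → (6,20,-19)
river: ρ → (-19,18,7)
river: ρ → (7,24,-10)
river: ρ → (-10,16,15)
river: ρ → (15,14,-11)
river: ρ → (-11,8,18)
river: ρ → (18,28,-1)
river: ρ → (-1,28,18)
river: ρ → (18,8,-11)
river: ρ → (-11,14,15)
river: ρ → (15,16,-10)
river: ρ → (-10,24,7)
river: ρ → (7,18,-19)
river: ρ → (-19,20,6)
river: ρ → (6,28,-3)
river: ρ → (-3,26,15)
river: ρ → (15,4,-14)
river: ρ → (-14,24,5)
river: ρ → (5,26,-9)
river: ρ → (-9,28,2)
river: ρ → (2,28,-9)
river: ρ → (-9,26,5)
river: ρ → (5,24,-14)
river: ρ → (-14,4,15)
closes: descent 0, river 26
min |a| on river = 1

1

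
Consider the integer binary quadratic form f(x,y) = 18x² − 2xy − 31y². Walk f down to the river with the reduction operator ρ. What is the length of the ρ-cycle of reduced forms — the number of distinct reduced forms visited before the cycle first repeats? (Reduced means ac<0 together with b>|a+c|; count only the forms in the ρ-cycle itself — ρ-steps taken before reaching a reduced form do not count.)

D = 2236, ⌊√D⌋ = 47
descent: ρ → (-31,2,18)
descent: ρ → (18,34,-15)  [lands on river]
river: ρ → (-15,26,26)
river: ρ → (26,26,-15)
river: ρ → (-15,34,18)
river: ρ → (18,38,-11)
river: ρ → (-11,28,33)
river: ρ → (33,38,-6)
river: ρ → (-6,46,5)
river: ρ → (5,44,-15)
river: ρ → (-15,46,2)
river: ρ → (2,46,-15)
river: ρ → (-15,44,5)
river: ρ → (5,46,-6)
river: ρ → (-6,38,33)
river: ρ → (33,28,-11)
river: ρ → (-11,38,18)
ρ-cycle length = 16 (tail of 2 descent steps not counted)

16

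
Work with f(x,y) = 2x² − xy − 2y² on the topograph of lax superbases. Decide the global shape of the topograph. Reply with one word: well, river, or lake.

D = b²−4ac = (-1)² − 4·2·(-2) = 17
D > 0 non-square ⇒ indefinite ⇒ periodic river

river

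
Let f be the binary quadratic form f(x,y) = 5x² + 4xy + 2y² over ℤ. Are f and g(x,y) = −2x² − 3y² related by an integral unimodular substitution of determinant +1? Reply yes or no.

D₁ = -24, D₂ = -24
f: flip: (5,4,2)→(2,-4,5)
f: translate: b→0 (≡-4 mod 4), so (2,-4,5)→(2,0,3)
f: reduced (well bottom): (2,0,3) with a≤c, −a<b≤a
g is negative-definite; reduce −g:
−g: reduced (well bottom): (2,0,3) with a≤c, −a<b≤a
flip sign back: reduced form of g is (-2,0,-3)
reduced forms (2, 0, 3) vs (-2, 0, -3) ⇒ inequivalent

no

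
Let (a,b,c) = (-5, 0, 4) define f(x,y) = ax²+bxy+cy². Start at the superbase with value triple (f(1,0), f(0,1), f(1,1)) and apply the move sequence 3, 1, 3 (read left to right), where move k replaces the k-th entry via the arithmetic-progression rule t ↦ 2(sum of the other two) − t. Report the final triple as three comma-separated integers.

start (-5,4,-1) = (f(1,0),f(0,1),f(1,1))
replace slot 3: 2·((-5)+4) − (-1) = -1 → (-5,4,-1)
replace slot 1: 2·(4+(-1)) − (-5) = 11 → (11,4,-1)
replace slot 3: 2·(11+4) − (-1) = 31 → (11,4,31)

11,4,31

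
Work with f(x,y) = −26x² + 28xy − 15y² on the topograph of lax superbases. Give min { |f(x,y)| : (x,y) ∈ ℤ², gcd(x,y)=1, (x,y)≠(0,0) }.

translate: b→24 (≡-28 mod 52), so (26,-28,15)→(26,24,13)
flip: (26,24,13)→(13,-24,26)
translate: b→2 (≡-24 mod 26), so (13,-24,26)→(13,2,15)
reduced (well bottom): (13,2,15) with a≤c, −a<b≤a
well minimum |f| = |-13| = 13 (negative-definite)

13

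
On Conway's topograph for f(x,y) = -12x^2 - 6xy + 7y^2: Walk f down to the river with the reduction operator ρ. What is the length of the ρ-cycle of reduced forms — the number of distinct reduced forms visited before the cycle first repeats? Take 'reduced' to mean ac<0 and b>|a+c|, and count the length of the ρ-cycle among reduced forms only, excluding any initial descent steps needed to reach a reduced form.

D = 372, ⌊√D⌋ = 19
descent: ρ → (7,6,-12)  [lands on river]
river: ρ → (-12,18,1)
river: ρ → (1,18,-12)
river: ρ → (-12,6,7)
river: ρ → (7,8,-11)
river: ρ → (-11,14,4)
river: ρ → (4,18,-3)
river: ρ → (-3,18,4)
river: ρ → (4,14,-11)
river: ρ → (-11,8,7)
ρ-cycle length = 10 (tail of 1 descent step not counted)

10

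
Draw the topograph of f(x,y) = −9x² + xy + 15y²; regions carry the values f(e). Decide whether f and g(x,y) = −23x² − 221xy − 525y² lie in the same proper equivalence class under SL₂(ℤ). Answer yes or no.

D₁ = 541, D₂ = 541
river cycle of f (length 22): (-9, 19, 5), (5, 21, -5), (-5, 19, 9), (9, 17, -7), (-7, 11, 15), (15, 19, -3), (-3, 23, 1), (1, 23, -3), (-3, 19, 15), (15, 11, -7), … (12 more)
river cycle of g (length 22): (5, 21, -5), (-5, 19, 9), (9, 17, -7), (-7, 11, 15), (15, 19, -3), (-3, 23, 1), (1, 23, -3), (-3, 19, 15), (15, 11, -7), (-7, 17, 9), … (12 more)
cycles coincide ⇒ equivalent

yes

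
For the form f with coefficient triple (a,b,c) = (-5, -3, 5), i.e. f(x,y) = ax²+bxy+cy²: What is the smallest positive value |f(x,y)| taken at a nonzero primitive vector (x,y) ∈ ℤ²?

descent: ρ → (5,3,-5)  [lands on river]
river: ρ → (-5,7,3)
river: ρ → (3,5,-7)
river: ρ → (-7,9,1)
river: ρ → (1,9,-7)
river: ρ → (-7,5,3)
river: ρ → (3,7,-5)
river: ρ → (-5,3,5)
river: ρ → (5,7,-3)
river: ρ → (-3,5,7)
river: ρ → (7,9,-1)
river: ρ → (-1,9,7)
river: ρ → (7,5,-3)
river: ρ → (-3,7,5)
closes: descent 1, river 14
min |a| on river = 1

1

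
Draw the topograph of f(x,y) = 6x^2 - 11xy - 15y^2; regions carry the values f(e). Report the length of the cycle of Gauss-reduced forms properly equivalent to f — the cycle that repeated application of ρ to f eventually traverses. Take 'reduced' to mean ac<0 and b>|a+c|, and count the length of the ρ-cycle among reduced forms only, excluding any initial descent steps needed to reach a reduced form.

D = 481, ⌊√D⌋ = 21
descent: ρ → (-15,11,6)  [lands on river]
river: ρ → (6,13,-13)
river: ρ → (-13,13,6)
river: ρ → (6,11,-15)
river: ρ → (-15,19,2)
river: ρ → (2,21,-5)
river: ρ → (-5,19,6)
river: ρ → (6,17,-8)
river: ρ → (-8,15,8)
river: ρ → (8,17,-6)
river: ρ → (-6,19,5)
river: ρ → (5,21,-2)
river: ρ → (-2,19,15)
river: ρ → (15,11,-6)
river: ρ → (-6,13,13)
river: ρ → (13,13,-6)
river: ρ → (-6,11,15)
river: ρ → (15,19,-2)
river: ρ → (-2,21,5)
river: ρ → (5,19,-6)
river: ρ → (-6,17,8)
river: ρ → (8,15,-8)
river: ρ → (-8,17,6)
river: ρ → (6,19,-5)
river: ρ → (-5,21,2)
river: ρ → (2,19,-15)
ρ-cycle length = 26 (tail of 1 descent step not counted)

26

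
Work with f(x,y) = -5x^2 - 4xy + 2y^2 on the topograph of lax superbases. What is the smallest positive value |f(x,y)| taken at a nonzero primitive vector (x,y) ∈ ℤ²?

descent: ρ → (2,4,-5)  [lands on river]
river: ρ → (-5,6,1)
river: ρ → (1,6,-5)
river: ρ → (-5,4,2)
closes: descent 1, river 4
min |a| on river = 1

1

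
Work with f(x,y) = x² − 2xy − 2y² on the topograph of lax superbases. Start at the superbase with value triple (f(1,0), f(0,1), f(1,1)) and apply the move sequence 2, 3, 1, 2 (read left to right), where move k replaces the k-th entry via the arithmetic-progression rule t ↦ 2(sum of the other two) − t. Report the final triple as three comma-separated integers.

start (1,-2,-3) = (f(1,0),f(0,1),f(1,1))
replace slot 2: 2·(1+(-3)) − (-2) = -2 → (1,-2,-3)
replace slot 3: 2·(1+(-2)) − (-3) = 1 → (1,-2,1)
replace slot 1: 2·((-2)+1) − 1 = -3 → (-3,-2,1)
replace slot 2: 2·((-3)+1) − (-2) = -2 → (-3,-2,1)

-3,-2,1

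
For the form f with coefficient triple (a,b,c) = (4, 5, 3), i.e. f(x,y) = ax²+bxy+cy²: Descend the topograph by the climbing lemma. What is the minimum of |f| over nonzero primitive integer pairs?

translate: b→-3 (≡5 mod 8), so (4,5,3)→(4,-3,2)
flip: (4,-3,2)→(2,3,4)
translate: b→-1 (≡3 mod 4), so (2,3,4)→(2,-1,3)
reduced (well bottom): (2,-1,3) with a≤c, −a<b≤a
well minimum = a = 2

2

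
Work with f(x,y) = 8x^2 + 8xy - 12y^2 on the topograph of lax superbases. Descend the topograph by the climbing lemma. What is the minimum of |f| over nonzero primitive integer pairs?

river: ρ → (-12,16,4)
river: ρ → (4,16,-12)
river: ρ → (-12,8,8)
river: ρ → (8,8,-12)
closes: descent 0, river 4
min |a| on river = 4

4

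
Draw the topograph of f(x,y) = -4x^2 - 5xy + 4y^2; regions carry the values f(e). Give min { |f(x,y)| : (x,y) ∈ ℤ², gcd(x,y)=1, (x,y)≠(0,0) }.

descent: ρ → (4,5,-4)  [lands on river]
river: ρ → (-4,3,5)
river: ρ → (5,7,-2)
river: ρ → (-2,9,1)
river: ρ → (1,9,-2)
river: ρ → (-2,7,5)
river: ρ → (5,3,-4)
river: ρ → (-4,5,4)
river: ρ → (4,3,-5)
river: ρ → (-5,7,2)
river: ρ → (2,9,-1)
river: ρ → (-1,9,2)
river: ρ → (2,7,-5)
river: ρ → (-5,3,4)
closes: descent 1, river 14
min |a| on river = 1

1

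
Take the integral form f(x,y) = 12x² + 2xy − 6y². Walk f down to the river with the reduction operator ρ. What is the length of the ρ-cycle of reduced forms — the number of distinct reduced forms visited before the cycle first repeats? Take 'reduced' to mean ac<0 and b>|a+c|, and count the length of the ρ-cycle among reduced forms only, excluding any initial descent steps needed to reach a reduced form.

D = 292, ⌊√D⌋ = 17
descent: ρ → (-6,10,8)  [lands on river]
river: ρ → (8,6,-8)
river: ρ → (-8,10,6)
river: ρ → (6,14,-4)
river: ρ → (-4,10,12)
river: ρ → (12,14,-2)
river: ρ → (-2,14,12)
river: ρ → (12,10,-4)
river: ρ → (-4,14,6)
river: ρ → (6,10,-8)
river: ρ → (-8,6,8)
river: ρ → (8,10,-6)
river: ρ → (-6,14,4)
river: ρ → (4,10,-12)
river: ρ → (-12,14,2)
river: ρ → (2,14,-12)
river: ρ → (-12,10,4)
river: ρ → (4,14,-6)
ρ-cycle length = 18 (tail of 1 descent step not counted)

18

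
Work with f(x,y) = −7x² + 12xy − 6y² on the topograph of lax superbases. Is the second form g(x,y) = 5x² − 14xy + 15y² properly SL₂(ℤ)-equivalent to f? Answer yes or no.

D₁ = -24, D₂ = -104
discriminants differ ⇒ not SL₂(ℤ)-equivalent

no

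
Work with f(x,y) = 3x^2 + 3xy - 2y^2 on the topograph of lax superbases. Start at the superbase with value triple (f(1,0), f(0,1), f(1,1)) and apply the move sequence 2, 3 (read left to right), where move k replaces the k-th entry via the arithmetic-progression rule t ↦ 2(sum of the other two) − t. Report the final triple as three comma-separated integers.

start (3,-2,4) = (f(1,0),f(0,1),f(1,1))
replace slot 2: 2·(3+4) − (-2) = 16 → (3,16,4)
replace slot 3: 2·(3+16) − 4 = 34 → (3,16,34)

3,16,34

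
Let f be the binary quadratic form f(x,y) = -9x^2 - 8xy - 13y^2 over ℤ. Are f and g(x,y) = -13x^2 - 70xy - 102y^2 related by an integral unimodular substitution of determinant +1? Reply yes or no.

D₁ = -404, D₂ = -404
f is negative-definite; reduce −f:
−f: reduced (well bottom): (9,8,13) with a≤c, −a<b≤a
flip sign back: reduced form of f is (-9,-8,-13)
g is negative-definite; reduce −g:
−g: translate: b→-8 (≡70 mod 26), so (13,70,102)→(13,-8,9)
−g: flip: (13,-8,9)→(9,8,13)
−g: reduced (well bottom): (9,8,13) with a≤c, −a<b≤a
flip sign back: reduced form of g is (-9,-8,-13)
reduced forms (-9, -8, -13) vs (-9, -8, -13) ⇒ equivalent

yes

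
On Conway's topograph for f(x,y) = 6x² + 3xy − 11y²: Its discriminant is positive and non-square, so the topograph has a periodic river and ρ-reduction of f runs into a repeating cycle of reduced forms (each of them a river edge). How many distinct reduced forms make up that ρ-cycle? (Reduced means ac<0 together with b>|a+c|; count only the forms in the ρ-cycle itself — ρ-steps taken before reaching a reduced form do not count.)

D = 273, ⌊√D⌋ = 16
descent: ρ → (-11,-3,6)
descent: ρ → (6,15,-2)  [lands on river]
river: ρ → (-2,13,13)
river: ρ → (13,13,-2)
river: ρ → (-2,15,6)
river: ρ → (6,9,-8)
river: ρ → (-8,7,7)
river: ρ → (7,7,-8)
river: ρ → (-8,9,6)
ρ-cycle length = 8 (tail of 2 descent steps not counted)

8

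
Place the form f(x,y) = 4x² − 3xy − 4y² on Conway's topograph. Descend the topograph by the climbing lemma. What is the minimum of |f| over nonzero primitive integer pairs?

descent: ρ → (-4,3,4)  [lands on river]
river: ρ → (4,5,-3)
river: ρ → (-3,7,2)
river: ρ → (2,5,-6)
river: ρ → (-6,7,1)
river: ρ → (1,7,-6)
river: ρ → (-6,5,2)
river: ρ → (2,7,-3)
river: ρ → (-3,5,4)
river: ρ → (4,3,-4)
river: ρ → (-4,5,3)
river: ρ → (3,7,-2)
river: ρ → (-2,5,6)
river: ρ → (6,7,-1)
river: ρ → (-1,7,6)
river: ρ → (6,5,-2)
river: ρ → (-2,7,3)
river: ρ → (3,5,-4)
closes: descent 1, river 18
min |a| on river = 1

1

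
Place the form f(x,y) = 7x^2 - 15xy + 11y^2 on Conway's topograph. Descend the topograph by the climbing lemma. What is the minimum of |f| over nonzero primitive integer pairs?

translate: b→-1 (≡-15 mod 14), so (7,-15,11)→(7,-1,3)
flip: (7,-1,3)→(3,1,7)
reduced (well bottom): (3,1,7) with a≤c, −a<b≤a
well minimum = a = 3

3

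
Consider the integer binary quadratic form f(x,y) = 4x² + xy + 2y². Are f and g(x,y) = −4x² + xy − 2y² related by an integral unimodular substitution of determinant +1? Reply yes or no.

D₁ = -31, D₂ = -31
f: flip: (4,1,2)→(2,-1,4)
f: reduced (well bottom): (2,-1,4) with a≤c, −a<b≤a
g is negative-definite; reduce −g:
−g: flip: (4,-1,2)→(2,1,4)
−g: reduced (well bottom): (2,1,4) with a≤c, −a<b≤a
flip sign back: reduced form of g is (-2,-1,-4)
reduced forms (2, -1, 4) vs (-2, -1, -4) ⇒ inequivalent

no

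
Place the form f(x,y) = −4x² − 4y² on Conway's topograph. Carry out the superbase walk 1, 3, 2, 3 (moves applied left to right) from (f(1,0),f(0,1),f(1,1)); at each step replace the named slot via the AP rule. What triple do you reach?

start (-4,-4,-8) = (f(1,0),f(0,1),f(1,1))
replace slot 1: 2·((-4)+(-8)) − (-4) = -20 → (-20,-4,-8)
replace slot 3: 2·((-20)+(-4)) − (-8) = -40 → (-20,-4,-40)
replace slot 2: 2·((-20)+(-40)) − (-4) = -116 → (-20,-116,-40)
replace slot 3: 2·((-20)+(-116)) − (-40) = -232 → (-20,-116,-232)

-20,-116,-232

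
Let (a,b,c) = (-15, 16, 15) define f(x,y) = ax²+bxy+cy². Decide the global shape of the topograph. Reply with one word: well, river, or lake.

D = b²−4ac = 16² − 4·(-15)·15 = 1156
D = 34² is a perfect square ⇒ form factors over ℤ ⇒ lakes

lake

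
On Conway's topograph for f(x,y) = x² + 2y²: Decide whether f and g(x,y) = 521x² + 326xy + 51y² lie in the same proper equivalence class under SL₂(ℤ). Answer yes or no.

D₁ = -8, D₂ = -8
f: reduced (well bottom): (1,0,2) with a≤c, −a<b≤a
g: flip: (521,326,51)→(51,-326,521)
g: translate: b→-20 (≡-326 mod 102), so (51,-326,521)→(51,-20,2)
g: flip: (51,-20,2)→(2,20,51)
g: translate: b→0 (≡20 mod 4), so (2,20,51)→(2,0,1)
g: flip: (2,0,1)→(1,0,2)
g: reduced (well bottom): (1,0,2) with a≤c, −a<b≤a
reduced forms (1, 0, 2) vs (1, 0, 2) ⇒ equivalent

yes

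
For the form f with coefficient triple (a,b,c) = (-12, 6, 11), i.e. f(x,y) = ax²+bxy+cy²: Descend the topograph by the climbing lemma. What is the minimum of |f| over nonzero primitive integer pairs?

river: ρ → (11,16,-7)
river: ρ → (-7,12,15)
river: ρ → (15,18,-4)
river: ρ → (-4,22,5)
river: ρ → (5,18,-12)
river: ρ → (-12,6,11)
closes: descent 0, river 6
min |a| on river = 4

4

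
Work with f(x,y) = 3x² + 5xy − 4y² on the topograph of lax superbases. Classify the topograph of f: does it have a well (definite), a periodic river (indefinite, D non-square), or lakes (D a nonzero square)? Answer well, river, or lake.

D = b²−4ac = 5² − 4·3·(-4) = 73
D > 0 non-square ⇒ indefinite ⇒ periodic river

river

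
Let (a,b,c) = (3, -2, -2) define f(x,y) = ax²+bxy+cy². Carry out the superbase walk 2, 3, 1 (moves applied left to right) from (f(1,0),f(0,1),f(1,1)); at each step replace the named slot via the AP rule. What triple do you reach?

start (3,-2,-1) = (f(1,0),f(0,1),f(1,1))
replace slot 2: 2·(3+(-1)) − (-2) = 6 → (3,6,-1)
replace slot 3: 2·(3+6) − (-1) = 19 → (3,6,19)
replace slot 1: 2·(6+19) − 3 = 47 → (47,6,19)

47,6,19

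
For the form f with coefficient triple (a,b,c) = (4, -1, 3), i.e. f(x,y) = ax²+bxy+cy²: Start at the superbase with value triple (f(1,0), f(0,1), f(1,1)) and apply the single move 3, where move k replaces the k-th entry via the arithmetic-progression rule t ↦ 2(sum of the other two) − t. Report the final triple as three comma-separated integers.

start (4,3,6) = (f(1,0),f(0,1),f(1,1))
replace slot 3: 2·(4+3) − 6 = 8 → (4,3,8)

4,3,8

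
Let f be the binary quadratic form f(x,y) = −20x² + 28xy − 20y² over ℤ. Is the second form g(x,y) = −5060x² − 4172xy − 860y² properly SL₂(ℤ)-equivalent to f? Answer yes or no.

D₁ = -816, D₂ = -816
f is negative-definite; reduce −f:
−f: translate: b→12 (≡-28 mod 40), so (20,-28,20)→(20,12,12)
−f: flip: (20,12,12)→(12,-12,20)
−f: translate: b→12 (≡-12 mod 24), so (12,-12,20)→(12,12,20)
−f: reduced (well bottom): (12,12,20) with a≤c, −a<b≤a
flip sign back: reduced form of f is (-12,-12,-20)
g is negative-definite; reduce −g:
−g: flip: (5060,4172,860)→(860,-4172,5060)
−g: translate: b→-732 (≡-4172 mod 1720), so (860,-4172,5060)→(860,-732,156)
−g: flip: (860,-732,156)→(156,732,860)
−g: translate: b→108 (≡732 mod 312), so (156,732,860)→(156,108,20)
−g: flip: (156,108,20)→(20,-108,156)
−g: translate: b→12 (≡-108 mod 40), so (20,-108,156)→(20,12,12)
−g: flip: (20,12,12)→(12,-12,20)
−g: translate: b→12 (≡-12 mod 24), so (12,-12,20)→(12,12,20)
−g: reduced (well bottom): (12,12,20) with a≤c, −a<b≤a
flip sign back: reduced form of g is (-12,-12,-20)
reduced forms (-12, -12, -20) vs (-12, -12, -20) ⇒ equivalent

yes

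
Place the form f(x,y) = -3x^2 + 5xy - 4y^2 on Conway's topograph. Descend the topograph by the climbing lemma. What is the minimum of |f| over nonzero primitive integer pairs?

translate: b→1 (≡-5 mod 6), so (3,-5,4)→(3,1,2)
flip: (3,1,2)→(2,-1,3)
reduced (well bottom): (2,-1,3) with a≤c, −a<b≤a
well minimum |f| = |-2| = 2 (negative-definite)

2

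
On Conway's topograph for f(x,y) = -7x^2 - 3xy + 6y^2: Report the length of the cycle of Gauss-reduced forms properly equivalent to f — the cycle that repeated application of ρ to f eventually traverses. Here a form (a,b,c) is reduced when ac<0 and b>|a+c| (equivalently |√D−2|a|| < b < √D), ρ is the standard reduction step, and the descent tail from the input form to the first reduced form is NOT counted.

D = 177, ⌊√D⌋ = 13
descent: ρ → (6,3,-7)  [lands on river]
river: ρ → (-7,11,2)
river: ρ → (2,13,-1)
river: ρ → (-1,13,2)
river: ρ → (2,11,-7)
river: ρ → (-7,3,6)
river: ρ → (6,9,-4)
river: ρ → (-4,7,8)
river: ρ → (8,9,-3)
river: ρ → (-3,9,8)
river: ρ → (8,7,-4)
river: ρ → (-4,9,6)
ρ-cycle length = 12 (tail of 1 descent step not counted)

12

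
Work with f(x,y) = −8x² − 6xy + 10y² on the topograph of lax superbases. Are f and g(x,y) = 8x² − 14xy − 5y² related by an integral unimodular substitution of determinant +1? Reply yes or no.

D₁ = 356, D₂ = 356
river cycle of f (length 14): (10, 6, -8), (-8, 10, 8), (8, 6, -10), (-10, 14, 4), (4, 18, -2), (-2, 18, 4), (4, 14, -10), (-10, 6, 8), (8, 10, -8), (-8, 6, 10), … (4 more)
river cycle of g (length 10): (-5, 14, 8), (8, 18, -1), (-1, 18, 8), (8, 14, -5), (-5, 16, 5), (5, 14, -8), (-8, 18, 1), (1, 18, -8), (-8, 14, 5), (5, 16, -5)
cycles differ ⇒ inequivalent

no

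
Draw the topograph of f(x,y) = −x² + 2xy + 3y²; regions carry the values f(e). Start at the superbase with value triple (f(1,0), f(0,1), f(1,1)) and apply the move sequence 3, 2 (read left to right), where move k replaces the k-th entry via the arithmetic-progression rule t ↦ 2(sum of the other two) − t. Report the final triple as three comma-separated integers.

start (-1,3,4) = (f(1,0),f(0,1),f(1,1))
replace slot 3: 2·((-1)+3) − 4 = 0 → (-1,3,0)
replace slot 2: 2·((-1)+0) − 3 = -5 → (-1,-5,0)

-1,-5,0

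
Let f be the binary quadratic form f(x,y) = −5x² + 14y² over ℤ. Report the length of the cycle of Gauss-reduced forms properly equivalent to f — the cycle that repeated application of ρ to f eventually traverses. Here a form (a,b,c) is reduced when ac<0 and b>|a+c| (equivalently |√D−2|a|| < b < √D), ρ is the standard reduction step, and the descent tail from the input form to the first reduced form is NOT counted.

D = 280, ⌊√D⌋ = 16
descent: ρ → (14,0,-5)
descent: ρ → (-5,10,9)  [lands on river]
river: ρ → (9,8,-6)
river: ρ → (-6,16,1)
river: ρ → (1,16,-6)
river: ρ → (-6,8,9)
river: ρ → (9,10,-5)
ρ-cycle length = 6 (tail of 2 descent steps not counted)

6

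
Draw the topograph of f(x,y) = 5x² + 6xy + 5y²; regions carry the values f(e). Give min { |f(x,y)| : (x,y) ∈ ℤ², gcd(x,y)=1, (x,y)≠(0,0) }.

translate: b→-4 (≡6 mod 10), so (5,6,5)→(5,-4,4)
flip: (5,-4,4)→(4,4,5)
reduced (well bottom): (4,4,5) with a≤c, −a<b≤a
well minimum = a = 4

4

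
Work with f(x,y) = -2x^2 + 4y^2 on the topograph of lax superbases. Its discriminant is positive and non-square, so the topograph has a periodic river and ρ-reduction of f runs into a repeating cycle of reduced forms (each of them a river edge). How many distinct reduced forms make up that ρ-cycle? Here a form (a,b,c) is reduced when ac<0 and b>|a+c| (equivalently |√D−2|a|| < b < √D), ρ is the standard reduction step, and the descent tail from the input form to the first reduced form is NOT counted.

D = 32, ⌊√D⌋ = 5
descent: ρ → (4,0,-2)
descent: ρ → (-2,4,2)  [lands on river]
river: ρ → (2,4,-2)
ρ-cycle length = 2 (tail of 2 descent steps not counted)

2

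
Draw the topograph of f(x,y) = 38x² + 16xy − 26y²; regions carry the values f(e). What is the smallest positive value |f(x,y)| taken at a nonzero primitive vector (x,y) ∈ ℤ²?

river: ρ → (-26,36,28)
river: ρ → (28,20,-34)
river: ρ → (-34,48,14)
river: ρ → (14,64,-2)
river: ρ → (-2,64,14)
river: ρ → (14,48,-34)
river: ρ → (-34,20,28)
river: ρ → (28,36,-26)
river: ρ → (-26,16,38)
river: ρ → (38,60,-4)
river: ρ → (-4,60,38)
river: ρ → (38,16,-26)
closes: descent 0, river 12
min |a| on river = 2

2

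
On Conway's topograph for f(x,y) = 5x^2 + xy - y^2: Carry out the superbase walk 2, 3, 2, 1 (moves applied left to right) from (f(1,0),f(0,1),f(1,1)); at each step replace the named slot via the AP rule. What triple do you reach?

start (5,-1,5) = (f(1,0),f(0,1),f(1,1))
replace slot 2: 2·(5+5) − (-1) = 21 → (5,21,5)
replace slot 3: 2·(5+21) − 5 = 47 → (5,21,47)
replace slot 2: 2·(5+47) − 21 = 83 → (5,83,47)
replace slot 1: 2·(83+47) − 5 = 255 → (255,83,47)

255,83,47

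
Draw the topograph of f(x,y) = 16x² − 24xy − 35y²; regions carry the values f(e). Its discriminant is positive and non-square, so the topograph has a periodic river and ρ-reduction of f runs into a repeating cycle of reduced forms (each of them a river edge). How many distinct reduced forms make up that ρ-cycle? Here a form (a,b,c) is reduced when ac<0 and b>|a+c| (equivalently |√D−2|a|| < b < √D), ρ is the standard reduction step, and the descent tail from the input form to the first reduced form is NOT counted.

D = 2816, ⌊√D⌋ = 53
descent: ρ → (-35,24,16)  [lands on river]
river: ρ → (16,40,-19)
river: ρ → (-19,36,20)
river: ρ → (20,44,-11)
river: ρ → (-11,44,20)
river: ρ → (20,36,-19)
river: ρ → (-19,40,16)
river: ρ → (16,24,-35)
river: ρ → (-35,46,5)
river: ρ → (5,44,-44)
river: ρ → (-44,44,5)
river: ρ → (5,46,-35)
ρ-cycle length = 12 (tail of 1 descent step not counted)

12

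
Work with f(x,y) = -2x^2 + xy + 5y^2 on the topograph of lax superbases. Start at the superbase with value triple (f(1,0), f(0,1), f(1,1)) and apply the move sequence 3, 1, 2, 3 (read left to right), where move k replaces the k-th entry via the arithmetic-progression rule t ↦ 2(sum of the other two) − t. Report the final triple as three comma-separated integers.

start (-2,5,4) = (f(1,0),f(0,1),f(1,1))
replace slot 3: 2·((-2)+5) − 4 = 2 → (-2,5,2)
replace slot 1: 2·(5+2) − (-2) = 16 → (16,5,2)
replace slot 2: 2·(16+2) − 5 = 31 → (16,31,2)
replace slot 3: 2·(16+31) − 2 = 92 → (16,31,92)

16,31,92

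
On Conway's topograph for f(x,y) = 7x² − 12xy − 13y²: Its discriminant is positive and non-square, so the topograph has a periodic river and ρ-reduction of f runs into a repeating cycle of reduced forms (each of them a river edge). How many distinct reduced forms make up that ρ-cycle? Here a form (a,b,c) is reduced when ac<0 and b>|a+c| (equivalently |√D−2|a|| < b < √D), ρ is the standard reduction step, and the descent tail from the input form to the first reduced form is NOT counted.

D = 508, ⌊√D⌋ = 22
descent: ρ → (-13,12,7)  [lands on river]
river: ρ → (7,16,-9)
river: ρ → (-9,20,3)
river: ρ → (3,22,-2)
river: ρ → (-2,22,3)
river: ρ → (3,20,-9)
river: ρ → (-9,16,7)
river: ρ → (7,12,-13)
river: ρ → (-13,14,6)
river: ρ → (6,22,-1)
river: ρ → (-1,22,6)
river: ρ → (6,14,-13)
ρ-cycle length = 12 (tail of 1 descent step not counted)

12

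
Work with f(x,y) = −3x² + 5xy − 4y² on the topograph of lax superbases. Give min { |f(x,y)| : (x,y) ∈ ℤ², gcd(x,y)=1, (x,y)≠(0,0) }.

translate: b→1 (≡-5 mod 6), so (3,-5,4)→(3,1,2)
flip: (3,1,2)→(2,-1,3)
reduced (well bottom): (2,-1,3) with a≤c, −a<b≤a
well minimum |f| = |-2| = 2 (negative-definite)

2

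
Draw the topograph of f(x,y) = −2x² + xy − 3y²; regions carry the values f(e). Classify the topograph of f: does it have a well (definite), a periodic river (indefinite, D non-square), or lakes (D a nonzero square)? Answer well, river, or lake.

D = b²−4ac = 1² − 4·(-2)·(-3) = -23
D < 0 ⇒ definite ⇒ every region one sign ⇒ single well

well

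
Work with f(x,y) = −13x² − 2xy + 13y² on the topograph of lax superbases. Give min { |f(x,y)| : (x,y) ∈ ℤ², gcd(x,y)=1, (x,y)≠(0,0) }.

descent: ρ → (13,2,-13)  [lands on river]
river: ρ → (-13,24,2)
river: ρ → (2,24,-13)
river: ρ → (-13,2,13)
river: ρ → (13,24,-2)
river: ρ → (-2,24,13)
closes: descent 1, river 6
min |a| on river = 2

2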